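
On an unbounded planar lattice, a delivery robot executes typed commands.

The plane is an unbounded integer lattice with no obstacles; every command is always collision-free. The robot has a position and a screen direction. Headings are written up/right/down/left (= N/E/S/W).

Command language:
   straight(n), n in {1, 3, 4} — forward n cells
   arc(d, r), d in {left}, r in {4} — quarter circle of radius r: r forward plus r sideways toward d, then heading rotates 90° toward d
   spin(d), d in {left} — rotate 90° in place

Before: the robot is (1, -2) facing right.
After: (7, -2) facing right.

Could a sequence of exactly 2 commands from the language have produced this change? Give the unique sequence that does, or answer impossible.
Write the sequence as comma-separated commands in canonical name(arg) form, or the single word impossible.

straight(3), straight(3)

key: heading stays E — no command in the sequence turns
initial: (1, -2) facing right
[1] after straight(3): (4, -2) facing right
[2] after straight(3): (7, -2) facing right
uniquely the one of 25 2-step routes that fits.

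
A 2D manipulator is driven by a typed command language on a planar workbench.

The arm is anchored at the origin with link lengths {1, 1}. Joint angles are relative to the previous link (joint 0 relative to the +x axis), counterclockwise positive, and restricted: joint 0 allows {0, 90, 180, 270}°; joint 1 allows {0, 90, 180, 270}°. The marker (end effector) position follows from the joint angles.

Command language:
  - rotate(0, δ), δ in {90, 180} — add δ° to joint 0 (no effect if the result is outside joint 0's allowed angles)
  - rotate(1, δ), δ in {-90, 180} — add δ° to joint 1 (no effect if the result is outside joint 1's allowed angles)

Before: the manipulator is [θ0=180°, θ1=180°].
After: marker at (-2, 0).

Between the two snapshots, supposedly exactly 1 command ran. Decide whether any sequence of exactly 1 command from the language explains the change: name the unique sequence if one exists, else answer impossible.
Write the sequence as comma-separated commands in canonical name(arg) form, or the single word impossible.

rotate(1, 180)

from: [θ0=180°, θ1=180°]
[1] after rotate(1, 180): [θ0=180°, θ1=0°]
no rival 1-sequence matches.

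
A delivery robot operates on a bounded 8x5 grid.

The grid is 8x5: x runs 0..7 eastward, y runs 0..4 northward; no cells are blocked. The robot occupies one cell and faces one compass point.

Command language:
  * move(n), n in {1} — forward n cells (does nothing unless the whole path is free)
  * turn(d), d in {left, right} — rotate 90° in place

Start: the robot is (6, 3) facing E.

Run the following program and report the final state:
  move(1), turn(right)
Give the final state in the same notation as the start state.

(7, 3) facing S

from: (6, 3) facing E
[1] after move(1): (7, 3) facing E
[2] after turn(right): (7, 3) facing S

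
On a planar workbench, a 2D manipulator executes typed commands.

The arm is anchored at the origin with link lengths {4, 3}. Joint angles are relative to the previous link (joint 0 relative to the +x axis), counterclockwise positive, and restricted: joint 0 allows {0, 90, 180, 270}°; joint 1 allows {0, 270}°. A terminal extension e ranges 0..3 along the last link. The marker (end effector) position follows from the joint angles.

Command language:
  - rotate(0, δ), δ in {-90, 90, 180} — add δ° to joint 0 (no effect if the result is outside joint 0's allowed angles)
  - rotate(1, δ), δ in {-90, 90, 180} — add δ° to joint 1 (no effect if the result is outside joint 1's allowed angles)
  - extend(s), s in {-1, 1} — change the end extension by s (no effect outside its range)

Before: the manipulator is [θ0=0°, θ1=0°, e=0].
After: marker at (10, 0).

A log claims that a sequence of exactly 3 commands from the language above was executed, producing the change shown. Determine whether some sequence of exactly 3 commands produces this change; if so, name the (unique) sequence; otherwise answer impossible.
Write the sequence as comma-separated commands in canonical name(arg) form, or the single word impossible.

initial: [θ0=0°, θ1=0°, e=0]
1. extend(1) → [θ0=0°, θ1=0°, e=1]
2. extend(1) → [θ0=0°, θ1=0°, e=2]
3. extend(1) → [θ0=0°, θ1=0°, e=3]
uniquely the one of 512 3-step routes that fits.

extend(1), extend(1), extend(1)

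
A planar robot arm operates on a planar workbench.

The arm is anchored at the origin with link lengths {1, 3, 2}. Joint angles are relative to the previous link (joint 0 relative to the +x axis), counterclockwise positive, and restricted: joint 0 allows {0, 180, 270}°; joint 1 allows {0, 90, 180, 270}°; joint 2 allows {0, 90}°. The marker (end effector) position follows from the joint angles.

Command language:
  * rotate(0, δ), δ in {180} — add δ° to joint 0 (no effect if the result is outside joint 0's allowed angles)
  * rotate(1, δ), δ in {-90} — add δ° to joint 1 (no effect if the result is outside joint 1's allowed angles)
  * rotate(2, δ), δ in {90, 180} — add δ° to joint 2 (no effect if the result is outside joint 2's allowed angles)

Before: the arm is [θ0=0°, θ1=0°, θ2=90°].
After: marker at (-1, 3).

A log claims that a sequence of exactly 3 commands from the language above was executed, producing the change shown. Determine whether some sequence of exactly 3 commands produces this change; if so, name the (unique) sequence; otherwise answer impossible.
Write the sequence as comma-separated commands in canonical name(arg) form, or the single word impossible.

rotate(1, -90), rotate(1, -90), rotate(1, -90)

from: [θ0=0°, θ1=0°, θ2=90°]
[1] after rotate(1, -90): [θ0=0°, θ1=270°, θ2=90°]
[2] after rotate(1, -90): [θ0=0°, θ1=180°, θ2=90°]
[3] after rotate(1, -90): [θ0=0°, θ1=90°, θ2=90°]
no rival 3-sequence matches.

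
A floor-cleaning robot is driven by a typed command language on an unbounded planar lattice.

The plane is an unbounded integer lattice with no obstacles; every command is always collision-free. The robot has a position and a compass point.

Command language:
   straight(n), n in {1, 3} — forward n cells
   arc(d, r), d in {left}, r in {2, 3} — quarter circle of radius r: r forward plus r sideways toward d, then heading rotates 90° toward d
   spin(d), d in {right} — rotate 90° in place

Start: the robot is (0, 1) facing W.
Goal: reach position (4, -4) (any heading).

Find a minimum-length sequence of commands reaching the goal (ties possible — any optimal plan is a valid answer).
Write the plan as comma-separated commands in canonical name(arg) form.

from: (0, 1) facing W
[1] after arc(left, 2): (-2, -1) facing S
[2] after arc(left, 3): (1, -4) facing E
[3] after straight(3): (4, -4) facing E
nothing shorter than 3 reaches the goal.

arc(left, 2), arc(left, 3), straight(3)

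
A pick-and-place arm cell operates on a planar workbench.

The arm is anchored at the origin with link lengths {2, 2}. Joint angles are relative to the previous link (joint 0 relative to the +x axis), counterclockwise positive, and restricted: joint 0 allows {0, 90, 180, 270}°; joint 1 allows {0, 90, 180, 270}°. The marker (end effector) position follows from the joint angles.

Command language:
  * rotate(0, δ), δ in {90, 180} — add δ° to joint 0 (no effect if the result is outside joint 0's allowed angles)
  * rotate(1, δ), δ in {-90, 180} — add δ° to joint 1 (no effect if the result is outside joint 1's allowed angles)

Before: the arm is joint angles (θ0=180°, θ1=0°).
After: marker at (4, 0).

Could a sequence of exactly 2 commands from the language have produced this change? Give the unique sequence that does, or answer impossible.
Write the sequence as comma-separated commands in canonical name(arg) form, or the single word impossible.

rotate(0, 90), rotate(0, 90)

from: joint angles (θ0=180°, θ1=0°)
[1] after rotate(0, 90): joint angles (θ0=270°, θ1=0°)
[2] after rotate(0, 90): joint angles (θ0=0°, θ1=0°)
uniquely the one of 16 2-step routes that fits.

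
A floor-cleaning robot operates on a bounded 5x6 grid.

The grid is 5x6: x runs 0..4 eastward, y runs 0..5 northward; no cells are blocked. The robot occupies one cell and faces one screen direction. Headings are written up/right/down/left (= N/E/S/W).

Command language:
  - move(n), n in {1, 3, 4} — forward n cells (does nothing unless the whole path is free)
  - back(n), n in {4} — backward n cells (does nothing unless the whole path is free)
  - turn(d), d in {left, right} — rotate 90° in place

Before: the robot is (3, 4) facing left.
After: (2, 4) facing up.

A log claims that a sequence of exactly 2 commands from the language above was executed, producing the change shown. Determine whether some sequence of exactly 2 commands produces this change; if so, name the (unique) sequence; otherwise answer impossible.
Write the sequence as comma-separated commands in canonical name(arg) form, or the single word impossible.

key: running turn(right) before move(1) would end elsewhere — order is forced
start: (3, 4) facing left
1. move(1) → (2, 4) facing left
2. turn(right) → (2, 4) facing up
no other 2-command option fits: unique.

move(1), turn(right)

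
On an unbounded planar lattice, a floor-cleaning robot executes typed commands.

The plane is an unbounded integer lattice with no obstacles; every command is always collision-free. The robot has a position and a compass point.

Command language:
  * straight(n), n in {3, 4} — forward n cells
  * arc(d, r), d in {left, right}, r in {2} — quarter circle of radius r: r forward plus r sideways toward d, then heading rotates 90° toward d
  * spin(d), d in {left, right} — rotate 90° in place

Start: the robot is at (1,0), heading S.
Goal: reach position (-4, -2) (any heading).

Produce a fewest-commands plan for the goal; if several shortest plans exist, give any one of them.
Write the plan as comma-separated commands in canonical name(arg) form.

arc(right, 2), straight(3)

from: at (1,0), heading S
1. arc(right, 2) → at (-1,-2), heading W
2. straight(3) → at (-4,-2), heading W
nothing shorter than 2 reaches the goal.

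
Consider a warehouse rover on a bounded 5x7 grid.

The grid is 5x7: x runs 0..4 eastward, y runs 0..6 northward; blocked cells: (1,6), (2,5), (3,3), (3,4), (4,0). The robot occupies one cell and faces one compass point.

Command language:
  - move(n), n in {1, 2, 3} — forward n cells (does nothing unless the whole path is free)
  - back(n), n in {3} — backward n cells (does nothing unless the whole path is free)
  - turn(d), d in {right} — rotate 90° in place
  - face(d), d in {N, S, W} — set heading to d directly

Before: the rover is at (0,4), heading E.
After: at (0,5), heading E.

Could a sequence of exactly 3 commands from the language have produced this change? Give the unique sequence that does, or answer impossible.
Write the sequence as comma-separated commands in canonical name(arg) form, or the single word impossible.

key: still facing E at the end — net rotation zero over 3 steps
initial: at (0,4), heading E
[1] after face(N): at (0,4), heading N
[2] after move(1): at (0,5), heading N
[3] after turn(right): at (0,5), heading E
all 512 alternatives checked — unique.

face(N), move(1), turn(right)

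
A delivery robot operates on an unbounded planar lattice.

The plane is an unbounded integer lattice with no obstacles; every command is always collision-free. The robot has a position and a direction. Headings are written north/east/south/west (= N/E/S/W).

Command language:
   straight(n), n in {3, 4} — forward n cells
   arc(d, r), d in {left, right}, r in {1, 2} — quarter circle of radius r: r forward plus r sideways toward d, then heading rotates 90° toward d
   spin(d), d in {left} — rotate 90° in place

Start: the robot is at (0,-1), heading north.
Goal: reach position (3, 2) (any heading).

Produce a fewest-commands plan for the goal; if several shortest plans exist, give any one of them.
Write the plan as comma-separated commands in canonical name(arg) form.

start: at (0,-1), heading north
step 1 (arc(right, 1)): at (1,0), heading east
step 2 (arc(left, 2)): at (3,2), heading north
shorter routes all fall short; 2 is best.

arc(right, 1), arc(left, 2)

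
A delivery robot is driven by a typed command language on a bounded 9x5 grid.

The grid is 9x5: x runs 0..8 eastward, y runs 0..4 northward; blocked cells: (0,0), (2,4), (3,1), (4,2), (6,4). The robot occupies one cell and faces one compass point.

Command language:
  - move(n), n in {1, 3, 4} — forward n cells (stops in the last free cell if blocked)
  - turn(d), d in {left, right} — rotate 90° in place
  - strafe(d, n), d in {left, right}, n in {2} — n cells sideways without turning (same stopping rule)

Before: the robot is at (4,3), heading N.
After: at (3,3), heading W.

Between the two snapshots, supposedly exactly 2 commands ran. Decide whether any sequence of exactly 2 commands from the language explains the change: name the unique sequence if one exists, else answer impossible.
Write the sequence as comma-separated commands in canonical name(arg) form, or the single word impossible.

key: cell and facing (now W) both changed — the 2 commands mix motion and turning
from: at (4,3), heading N
[1] after turn(left): at (4,3), heading W
[2] after move(1): at (3,3), heading W
uniquely the one of 49 2-step routes that fits.

turn(left), move(1)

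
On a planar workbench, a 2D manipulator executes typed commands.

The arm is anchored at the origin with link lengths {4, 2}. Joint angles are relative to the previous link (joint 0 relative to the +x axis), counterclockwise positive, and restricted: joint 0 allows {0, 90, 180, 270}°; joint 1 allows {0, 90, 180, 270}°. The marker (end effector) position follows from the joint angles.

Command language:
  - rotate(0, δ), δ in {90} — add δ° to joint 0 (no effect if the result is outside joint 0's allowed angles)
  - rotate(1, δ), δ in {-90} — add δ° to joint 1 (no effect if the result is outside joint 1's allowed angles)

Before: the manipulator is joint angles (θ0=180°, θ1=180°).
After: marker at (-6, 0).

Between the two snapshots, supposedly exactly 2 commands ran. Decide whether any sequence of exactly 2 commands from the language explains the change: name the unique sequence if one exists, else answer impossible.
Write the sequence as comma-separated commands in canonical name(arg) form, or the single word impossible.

start: joint angles (θ0=180°, θ1=180°)
1. rotate(1, -90) → joint angles (θ0=180°, θ1=90°)
2. rotate(1, -90) → joint angles (θ0=180°, θ1=0°)
all 4 alternatives checked — unique.

rotate(1, -90), rotate(1, -90)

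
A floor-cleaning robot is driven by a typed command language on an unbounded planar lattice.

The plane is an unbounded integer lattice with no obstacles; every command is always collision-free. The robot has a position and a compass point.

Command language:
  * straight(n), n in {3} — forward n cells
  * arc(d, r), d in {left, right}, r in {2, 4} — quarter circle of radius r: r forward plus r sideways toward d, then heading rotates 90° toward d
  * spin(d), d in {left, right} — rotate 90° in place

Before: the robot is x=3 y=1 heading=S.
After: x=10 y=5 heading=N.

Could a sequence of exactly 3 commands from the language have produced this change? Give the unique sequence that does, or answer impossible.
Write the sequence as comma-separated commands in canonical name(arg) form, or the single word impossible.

spin(left), straight(3), arc(left, 4)

key: order matters: swapping spin(left) and arc(left, 4) lands elsewhere
from: x=3 y=1 heading=S
step 1 (spin(left)): x=3 y=1 heading=E
step 2 (straight(3)): x=6 y=1 heading=E
step 3 (arc(left, 4)): x=10 y=5 heading=N
no rival 3-sequence matches.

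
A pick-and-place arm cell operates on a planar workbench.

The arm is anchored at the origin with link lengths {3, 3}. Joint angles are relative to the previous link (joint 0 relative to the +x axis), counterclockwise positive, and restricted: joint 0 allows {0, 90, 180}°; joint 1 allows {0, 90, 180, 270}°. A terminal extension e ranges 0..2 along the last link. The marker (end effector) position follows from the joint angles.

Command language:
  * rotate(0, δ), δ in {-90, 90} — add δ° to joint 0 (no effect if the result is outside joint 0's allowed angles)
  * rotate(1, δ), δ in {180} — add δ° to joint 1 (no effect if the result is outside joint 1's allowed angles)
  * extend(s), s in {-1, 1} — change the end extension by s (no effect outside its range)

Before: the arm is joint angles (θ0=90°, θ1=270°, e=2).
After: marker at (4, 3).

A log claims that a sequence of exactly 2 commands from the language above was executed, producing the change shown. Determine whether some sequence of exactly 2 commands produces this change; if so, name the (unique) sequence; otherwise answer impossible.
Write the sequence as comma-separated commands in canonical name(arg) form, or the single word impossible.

extend(1), extend(-1)

key: order matters: swapping extend(1) and extend(-1) lands elsewhere
start: joint angles (θ0=90°, θ1=270°, e=2)
step 1 (extend(1)): joint angles (θ0=90°, θ1=270°, e=2)
step 2 (extend(-1)): joint angles (θ0=90°, θ1=270°, e=1)
no other 2-command option fits: unique.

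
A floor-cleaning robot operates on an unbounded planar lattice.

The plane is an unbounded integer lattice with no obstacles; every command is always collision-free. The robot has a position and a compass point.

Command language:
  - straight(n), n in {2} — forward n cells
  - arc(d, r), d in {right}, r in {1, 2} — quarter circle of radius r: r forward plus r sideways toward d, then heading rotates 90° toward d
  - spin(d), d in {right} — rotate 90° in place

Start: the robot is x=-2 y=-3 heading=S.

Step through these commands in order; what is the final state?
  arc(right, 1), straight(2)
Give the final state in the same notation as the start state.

x=-5 y=-4 heading=W

start: x=-2 y=-3 heading=S
[1] after arc(right, 1): x=-3 y=-4 heading=W
[2] after straight(2): x=-5 y=-4 heading=W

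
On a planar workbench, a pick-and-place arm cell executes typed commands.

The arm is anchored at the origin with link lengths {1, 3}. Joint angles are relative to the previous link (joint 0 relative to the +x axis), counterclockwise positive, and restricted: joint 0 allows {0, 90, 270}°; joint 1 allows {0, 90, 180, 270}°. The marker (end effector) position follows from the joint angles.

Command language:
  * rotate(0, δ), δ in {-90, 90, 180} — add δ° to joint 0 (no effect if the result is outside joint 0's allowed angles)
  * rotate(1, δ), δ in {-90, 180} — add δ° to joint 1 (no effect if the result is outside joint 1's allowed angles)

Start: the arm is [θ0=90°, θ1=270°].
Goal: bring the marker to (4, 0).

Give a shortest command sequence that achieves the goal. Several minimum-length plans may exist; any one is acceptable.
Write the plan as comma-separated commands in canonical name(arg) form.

rotate(1, 180), rotate(1, -90), rotate(0, -90)

start: [θ0=90°, θ1=270°]
step 1 (rotate(1, 180)): [θ0=90°, θ1=90°]
step 2 (rotate(1, -90)): [θ0=90°, θ1=0°]
step 3 (rotate(0, -90)): [θ0=0°, θ1=0°]
minimal: 3 command(s), checked below 3.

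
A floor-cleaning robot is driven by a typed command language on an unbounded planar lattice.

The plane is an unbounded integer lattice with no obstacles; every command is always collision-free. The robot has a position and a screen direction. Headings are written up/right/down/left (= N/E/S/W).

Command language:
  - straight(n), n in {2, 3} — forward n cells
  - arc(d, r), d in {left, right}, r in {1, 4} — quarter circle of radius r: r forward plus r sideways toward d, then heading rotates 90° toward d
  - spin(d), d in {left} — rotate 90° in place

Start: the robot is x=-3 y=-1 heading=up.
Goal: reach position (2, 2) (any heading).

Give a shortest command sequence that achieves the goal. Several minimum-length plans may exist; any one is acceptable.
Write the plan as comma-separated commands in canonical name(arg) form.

initial: x=-3 y=-1 heading=up
t=1 arc(right, 4) ⇒ x=1 y=3 heading=right
t=2 arc(right, 1) ⇒ x=2 y=2 heading=down
minimal: 2 command(s), checked below 2.

arc(right, 4), arc(right, 1)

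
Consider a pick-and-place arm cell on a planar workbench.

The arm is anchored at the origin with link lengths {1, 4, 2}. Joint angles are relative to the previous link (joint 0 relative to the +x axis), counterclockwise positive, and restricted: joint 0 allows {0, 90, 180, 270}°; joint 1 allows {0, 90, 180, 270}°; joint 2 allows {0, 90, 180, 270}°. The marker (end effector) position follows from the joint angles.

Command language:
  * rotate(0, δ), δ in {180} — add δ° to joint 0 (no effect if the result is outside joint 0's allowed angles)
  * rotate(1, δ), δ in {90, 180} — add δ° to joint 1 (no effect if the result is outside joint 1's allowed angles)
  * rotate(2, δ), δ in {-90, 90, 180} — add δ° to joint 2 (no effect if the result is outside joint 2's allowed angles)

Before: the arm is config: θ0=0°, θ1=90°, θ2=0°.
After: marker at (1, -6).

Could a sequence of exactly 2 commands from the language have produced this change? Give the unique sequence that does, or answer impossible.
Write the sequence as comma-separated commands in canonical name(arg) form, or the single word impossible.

rotate(1, 90), rotate(1, 90)

start: config: θ0=0°, θ1=90°, θ2=0°
t=1 rotate(1, 90) ⇒ config: θ0=0°, θ1=180°, θ2=0°
t=2 rotate(1, 90) ⇒ config: θ0=0°, θ1=270°, θ2=0°
uniquely the one of 36 2-step routes that fits.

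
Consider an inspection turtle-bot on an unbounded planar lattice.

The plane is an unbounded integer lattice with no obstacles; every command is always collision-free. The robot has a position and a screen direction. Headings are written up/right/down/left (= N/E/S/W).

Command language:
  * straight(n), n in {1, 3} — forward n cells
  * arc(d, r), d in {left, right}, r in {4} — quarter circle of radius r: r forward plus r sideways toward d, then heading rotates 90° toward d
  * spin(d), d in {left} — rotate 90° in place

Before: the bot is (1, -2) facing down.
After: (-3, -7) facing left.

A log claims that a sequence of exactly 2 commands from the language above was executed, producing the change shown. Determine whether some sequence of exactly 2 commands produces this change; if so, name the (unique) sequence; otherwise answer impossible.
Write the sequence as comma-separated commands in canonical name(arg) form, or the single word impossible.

key: cell and facing (now W) both changed — the 2 commands mix motion and turning
t0: (1, -2) facing down
step 1 (straight(1)): (1, -3) facing down
step 2 (arc(right, 4)): (-3, -7) facing left
no other 2-command option fits: unique.

straight(1), arc(right, 4)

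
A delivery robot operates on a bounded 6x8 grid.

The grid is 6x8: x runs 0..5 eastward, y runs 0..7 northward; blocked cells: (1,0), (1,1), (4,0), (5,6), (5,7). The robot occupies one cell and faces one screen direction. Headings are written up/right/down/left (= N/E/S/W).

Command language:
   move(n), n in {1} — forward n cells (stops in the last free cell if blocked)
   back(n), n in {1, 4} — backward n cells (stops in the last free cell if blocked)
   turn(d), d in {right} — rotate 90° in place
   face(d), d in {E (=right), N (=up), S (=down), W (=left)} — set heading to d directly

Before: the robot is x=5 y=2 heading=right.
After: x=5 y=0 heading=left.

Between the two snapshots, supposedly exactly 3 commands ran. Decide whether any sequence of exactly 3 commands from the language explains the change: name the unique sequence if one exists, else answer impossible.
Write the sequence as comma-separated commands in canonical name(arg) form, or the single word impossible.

face(N), back(4), face(W)

key: running face(W) before face(N) would end elsewhere — order is forced
initial: x=5 y=2 heading=right
[1] after face(N): x=5 y=2 heading=up
[2] after back(4): x=5 y=0 heading=up
[3] after face(W): x=5 y=0 heading=left
no rival 3-sequence matches.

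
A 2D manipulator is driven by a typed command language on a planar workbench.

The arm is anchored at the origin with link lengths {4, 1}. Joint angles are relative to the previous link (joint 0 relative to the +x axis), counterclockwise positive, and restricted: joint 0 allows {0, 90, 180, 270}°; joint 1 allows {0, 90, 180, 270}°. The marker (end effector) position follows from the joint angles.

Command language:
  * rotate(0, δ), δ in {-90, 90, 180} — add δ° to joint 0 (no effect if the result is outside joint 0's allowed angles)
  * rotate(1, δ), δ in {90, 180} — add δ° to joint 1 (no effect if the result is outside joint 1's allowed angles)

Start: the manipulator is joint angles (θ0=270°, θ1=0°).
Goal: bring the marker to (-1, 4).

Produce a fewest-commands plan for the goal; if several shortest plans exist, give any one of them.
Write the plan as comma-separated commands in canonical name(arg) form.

rotate(0, 180), rotate(1, 90)

from: joint angles (θ0=270°, θ1=0°)
[1] after rotate(0, 180): joint angles (θ0=90°, θ1=0°)
[2] after rotate(1, 90): joint angles (θ0=90°, θ1=90°)
shorter routes all fall short; 2 is best.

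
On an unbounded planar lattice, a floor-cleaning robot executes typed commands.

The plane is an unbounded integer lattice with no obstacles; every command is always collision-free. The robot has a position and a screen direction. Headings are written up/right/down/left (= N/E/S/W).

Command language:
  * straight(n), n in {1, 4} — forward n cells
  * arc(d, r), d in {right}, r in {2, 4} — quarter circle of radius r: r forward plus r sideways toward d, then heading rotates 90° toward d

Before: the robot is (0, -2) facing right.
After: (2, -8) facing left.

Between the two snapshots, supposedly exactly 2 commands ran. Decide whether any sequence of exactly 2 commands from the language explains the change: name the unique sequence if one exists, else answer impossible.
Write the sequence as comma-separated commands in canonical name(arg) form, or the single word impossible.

arc(right, 4), arc(right, 2)

key: order matters: swapping arc(right, 4) and arc(right, 2) lands elsewhere
from: (0, -2) facing right
t=1 arc(right, 4) ⇒ (4, -6) facing down
t=2 arc(right, 2) ⇒ (2, -8) facing left
all 16 alternatives checked — unique.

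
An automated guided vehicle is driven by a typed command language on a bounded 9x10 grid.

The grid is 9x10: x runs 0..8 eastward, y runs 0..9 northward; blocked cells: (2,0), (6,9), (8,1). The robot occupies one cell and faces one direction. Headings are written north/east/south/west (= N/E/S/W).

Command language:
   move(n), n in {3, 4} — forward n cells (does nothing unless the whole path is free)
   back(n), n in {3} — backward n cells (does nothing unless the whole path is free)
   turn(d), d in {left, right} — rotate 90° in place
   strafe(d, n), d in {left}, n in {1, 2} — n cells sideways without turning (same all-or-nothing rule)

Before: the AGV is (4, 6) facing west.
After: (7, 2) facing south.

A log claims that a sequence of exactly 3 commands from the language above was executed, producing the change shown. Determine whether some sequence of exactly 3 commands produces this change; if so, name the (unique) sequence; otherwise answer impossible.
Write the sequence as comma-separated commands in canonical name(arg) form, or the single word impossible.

back(3), turn(left), move(4)

key: running move(4) before back(3) would end elsewhere — order is forced
t0: (4, 6) facing west
1. back(3) → (7, 6) facing west
2. turn(left) → (7, 6) facing south
3. move(4) → (7, 2) facing south
no rival 3-sequence matches.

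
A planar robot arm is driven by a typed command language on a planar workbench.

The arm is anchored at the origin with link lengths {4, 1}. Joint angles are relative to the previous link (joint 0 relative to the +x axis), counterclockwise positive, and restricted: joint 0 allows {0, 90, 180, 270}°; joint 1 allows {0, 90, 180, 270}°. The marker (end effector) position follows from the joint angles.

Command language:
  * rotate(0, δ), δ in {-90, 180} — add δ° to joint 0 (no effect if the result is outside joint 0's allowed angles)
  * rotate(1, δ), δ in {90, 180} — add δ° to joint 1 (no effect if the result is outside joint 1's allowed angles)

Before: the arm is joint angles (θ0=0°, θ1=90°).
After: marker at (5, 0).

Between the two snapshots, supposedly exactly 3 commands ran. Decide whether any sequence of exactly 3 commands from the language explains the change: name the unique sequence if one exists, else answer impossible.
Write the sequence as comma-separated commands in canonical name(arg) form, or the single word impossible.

t0: joint angles (θ0=0°, θ1=90°)
1. rotate(1, 90) → joint angles (θ0=0°, θ1=180°)
2. rotate(1, 90) → joint angles (θ0=0°, θ1=270°)
3. rotate(1, 90) → joint angles (θ0=0°, θ1=0°)
no other 3-command option fits: unique.

rotate(1, 90), rotate(1, 90), rotate(1, 90)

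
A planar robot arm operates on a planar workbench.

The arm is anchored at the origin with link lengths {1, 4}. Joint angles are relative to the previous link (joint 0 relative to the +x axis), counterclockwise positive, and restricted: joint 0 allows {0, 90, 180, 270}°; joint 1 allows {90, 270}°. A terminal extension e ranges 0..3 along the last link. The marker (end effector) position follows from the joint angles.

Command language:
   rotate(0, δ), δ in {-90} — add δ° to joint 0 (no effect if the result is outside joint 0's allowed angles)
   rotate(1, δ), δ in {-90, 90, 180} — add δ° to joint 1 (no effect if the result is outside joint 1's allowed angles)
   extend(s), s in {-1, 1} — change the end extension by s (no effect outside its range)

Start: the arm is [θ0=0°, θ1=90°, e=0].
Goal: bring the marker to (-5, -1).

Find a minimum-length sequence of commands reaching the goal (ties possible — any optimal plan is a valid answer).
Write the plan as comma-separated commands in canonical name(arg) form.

t0: [θ0=0°, θ1=90°, e=0]
step 1 (rotate(1, 180)): [θ0=0°, θ1=270°, e=0]
step 2 (extend(1)): [θ0=0°, θ1=270°, e=1]
step 3 (rotate(0, -90)): [θ0=270°, θ1=270°, e=1]
nothing shorter than 3 reaches the goal.

rotate(1, 180), extend(1), rotate(0, -90)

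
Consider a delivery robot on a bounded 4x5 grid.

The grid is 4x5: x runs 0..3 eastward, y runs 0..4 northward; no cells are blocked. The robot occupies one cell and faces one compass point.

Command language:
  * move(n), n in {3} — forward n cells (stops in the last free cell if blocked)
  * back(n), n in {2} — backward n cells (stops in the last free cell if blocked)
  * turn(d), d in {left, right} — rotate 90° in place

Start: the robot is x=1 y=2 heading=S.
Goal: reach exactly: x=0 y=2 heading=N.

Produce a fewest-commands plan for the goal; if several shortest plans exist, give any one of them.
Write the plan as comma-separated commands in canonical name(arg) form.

start: x=1 y=2 heading=S
t=1 turn(right) ⇒ x=1 y=2 heading=W
t=2 move(3) ⇒ x=0 y=2 heading=W
t=3 turn(right) ⇒ x=0 y=2 heading=N
shorter routes all fall short; 3 is best.

turn(right), move(3), turn(right)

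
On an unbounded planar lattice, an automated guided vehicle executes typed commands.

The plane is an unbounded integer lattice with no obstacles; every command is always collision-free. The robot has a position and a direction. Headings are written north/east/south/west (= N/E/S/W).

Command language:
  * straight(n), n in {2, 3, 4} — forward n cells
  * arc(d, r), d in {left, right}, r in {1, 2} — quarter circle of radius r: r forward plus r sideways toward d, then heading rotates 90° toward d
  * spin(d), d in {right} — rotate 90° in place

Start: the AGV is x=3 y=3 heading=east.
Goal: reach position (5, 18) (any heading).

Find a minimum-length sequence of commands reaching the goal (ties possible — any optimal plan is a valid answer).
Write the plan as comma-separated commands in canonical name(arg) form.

begin: x=3 y=3 heading=east
t=1 arc(left, 2) ⇒ x=5 y=5 heading=north
t=2 straight(4) ⇒ x=5 y=9 heading=north
t=3 straight(4) ⇒ x=5 y=13 heading=north
t=4 straight(2) ⇒ x=5 y=15 heading=north
t=5 straight(3) ⇒ x=5 y=18 heading=north
minimal: 5 command(s), checked below 5.

arc(left, 2), straight(4), straight(4), straight(2), straight(3)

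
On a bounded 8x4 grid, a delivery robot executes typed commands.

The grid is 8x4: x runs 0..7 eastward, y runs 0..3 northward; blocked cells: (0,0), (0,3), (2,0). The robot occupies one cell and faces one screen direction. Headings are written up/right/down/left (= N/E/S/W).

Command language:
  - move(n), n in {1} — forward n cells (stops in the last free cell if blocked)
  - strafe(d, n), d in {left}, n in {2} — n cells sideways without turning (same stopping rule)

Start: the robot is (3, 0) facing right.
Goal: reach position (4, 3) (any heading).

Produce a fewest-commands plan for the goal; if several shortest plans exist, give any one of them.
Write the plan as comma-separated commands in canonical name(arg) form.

t0: (3, 0) facing right
1. move(1) → (4, 0) facing right
2. strafe(left, 2) → (4, 2) facing right
3. strafe(left, 2) → (4, 3) facing right
no 2-step plan works, so 3 is optimal.

move(1), strafe(left, 2), strafe(left, 2)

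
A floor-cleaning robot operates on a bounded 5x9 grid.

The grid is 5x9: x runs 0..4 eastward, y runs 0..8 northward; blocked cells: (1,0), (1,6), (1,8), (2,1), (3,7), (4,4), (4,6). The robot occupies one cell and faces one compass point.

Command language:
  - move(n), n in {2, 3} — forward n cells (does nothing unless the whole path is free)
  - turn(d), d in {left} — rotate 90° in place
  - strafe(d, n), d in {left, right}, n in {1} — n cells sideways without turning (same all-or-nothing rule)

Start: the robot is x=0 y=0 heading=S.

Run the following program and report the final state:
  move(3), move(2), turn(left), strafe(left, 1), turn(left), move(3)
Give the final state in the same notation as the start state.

x=0 y=4 heading=N

start: x=0 y=0 heading=S
t=1 move(3) ⇒ x=0 y=0 heading=S
t=2 move(2) ⇒ x=0 y=0 heading=S
t=3 turn(left) ⇒ x=0 y=0 heading=E
t=4 strafe(left, 1) ⇒ x=0 y=1 heading=E
t=5 turn(left) ⇒ x=0 y=1 heading=N
t=6 move(3) ⇒ x=0 y=4 heading=N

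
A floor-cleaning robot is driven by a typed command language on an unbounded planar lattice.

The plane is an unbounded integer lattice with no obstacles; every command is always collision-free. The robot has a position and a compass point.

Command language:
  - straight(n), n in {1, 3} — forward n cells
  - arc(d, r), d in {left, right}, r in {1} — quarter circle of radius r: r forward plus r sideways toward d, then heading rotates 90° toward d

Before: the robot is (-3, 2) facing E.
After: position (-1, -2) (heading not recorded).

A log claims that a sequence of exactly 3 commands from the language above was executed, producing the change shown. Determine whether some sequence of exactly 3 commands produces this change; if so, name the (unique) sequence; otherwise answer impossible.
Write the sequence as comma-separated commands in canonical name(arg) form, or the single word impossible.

straight(1), arc(right, 1), straight(3)

key: order matters: swapping straight(1) and straight(3) lands elsewhere
initial: (-3, 2) facing E
t=1 straight(1) ⇒ (-2, 2) facing E
t=2 arc(right, 1) ⇒ (-1, 1) facing S
t=3 straight(3) ⇒ (-1, -2) facing S
all 64 alternatives checked — unique.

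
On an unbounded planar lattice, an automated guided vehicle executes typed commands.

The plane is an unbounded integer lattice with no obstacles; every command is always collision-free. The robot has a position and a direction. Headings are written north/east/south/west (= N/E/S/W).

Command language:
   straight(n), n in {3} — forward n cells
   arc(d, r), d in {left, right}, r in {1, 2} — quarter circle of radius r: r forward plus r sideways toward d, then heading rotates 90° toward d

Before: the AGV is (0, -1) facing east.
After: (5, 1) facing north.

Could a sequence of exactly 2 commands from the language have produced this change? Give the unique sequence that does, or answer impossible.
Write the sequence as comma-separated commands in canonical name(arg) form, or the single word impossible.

key: position moved to (5,1) AND the heading swung to N — translation plus rotation needed
from: (0, -1) facing east
[1] after straight(3): (3, -1) facing east
[2] after arc(left, 2): (5, 1) facing north
uniquely the one of 25 2-step routes that fits.

straight(3), arc(left, 2)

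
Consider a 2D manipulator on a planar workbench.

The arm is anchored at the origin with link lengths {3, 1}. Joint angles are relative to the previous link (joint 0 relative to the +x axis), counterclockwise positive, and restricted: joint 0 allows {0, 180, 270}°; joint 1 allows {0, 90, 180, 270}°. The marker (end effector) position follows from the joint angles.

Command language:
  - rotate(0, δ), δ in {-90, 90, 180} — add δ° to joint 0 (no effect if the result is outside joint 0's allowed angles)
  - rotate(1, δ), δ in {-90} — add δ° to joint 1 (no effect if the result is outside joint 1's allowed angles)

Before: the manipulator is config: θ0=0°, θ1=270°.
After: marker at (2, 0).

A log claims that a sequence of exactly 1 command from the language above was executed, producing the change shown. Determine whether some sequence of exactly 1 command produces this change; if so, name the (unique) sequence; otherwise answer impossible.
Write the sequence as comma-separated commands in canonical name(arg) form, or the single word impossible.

rotate(1, -90)

from: config: θ0=0°, θ1=270°
[1] after rotate(1, -90): config: θ0=0°, θ1=180°
no rival 1-sequence matches.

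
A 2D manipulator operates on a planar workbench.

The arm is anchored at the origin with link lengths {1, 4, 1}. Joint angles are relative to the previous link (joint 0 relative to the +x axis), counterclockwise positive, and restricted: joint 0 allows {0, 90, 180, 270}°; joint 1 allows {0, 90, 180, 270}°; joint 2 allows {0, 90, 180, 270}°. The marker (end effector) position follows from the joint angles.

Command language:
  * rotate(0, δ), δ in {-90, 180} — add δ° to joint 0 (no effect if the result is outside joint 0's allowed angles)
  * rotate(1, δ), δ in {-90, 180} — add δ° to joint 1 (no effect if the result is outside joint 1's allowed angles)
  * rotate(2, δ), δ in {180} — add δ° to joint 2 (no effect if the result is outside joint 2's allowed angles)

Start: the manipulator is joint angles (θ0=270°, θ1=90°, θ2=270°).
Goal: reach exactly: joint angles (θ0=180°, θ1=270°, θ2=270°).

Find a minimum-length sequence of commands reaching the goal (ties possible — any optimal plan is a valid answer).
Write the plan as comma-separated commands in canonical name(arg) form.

start: joint angles (θ0=270°, θ1=90°, θ2=270°)
step 1 (rotate(0, -90)): joint angles (θ0=180°, θ1=90°, θ2=270°)
step 2 (rotate(1, 180)): joint angles (θ0=180°, θ1=270°, θ2=270°)
nothing shorter than 2 reaches the goal.

rotate(0, -90), rotate(1, 180)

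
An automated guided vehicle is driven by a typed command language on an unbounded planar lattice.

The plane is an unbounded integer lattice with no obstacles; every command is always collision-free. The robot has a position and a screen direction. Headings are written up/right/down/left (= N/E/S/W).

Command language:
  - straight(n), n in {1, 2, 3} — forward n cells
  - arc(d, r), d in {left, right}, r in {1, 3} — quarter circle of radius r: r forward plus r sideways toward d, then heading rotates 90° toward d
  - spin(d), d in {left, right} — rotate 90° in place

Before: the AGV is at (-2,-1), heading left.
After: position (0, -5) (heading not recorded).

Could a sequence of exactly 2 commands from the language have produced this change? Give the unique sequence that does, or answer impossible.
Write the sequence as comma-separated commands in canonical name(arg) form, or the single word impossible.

arc(left, 1), arc(left, 3)

key: order matters: swapping arc(left, 1) and arc(left, 3) lands elsewhere
start: at (-2,-1), heading left
t=1 arc(left, 1) ⇒ at (-3,-2), heading down
t=2 arc(left, 3) ⇒ at (0,-5), heading right
no rival 2-sequence matches.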